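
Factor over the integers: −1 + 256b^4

(4b)⁴ − (1)⁴ = ((4b)² − (1)²)((4b)² + (1)²); the first factor splits again, the second (16b^2 + 1) is irreducible.

(4b + 1)(4b − 1)(16b^2 + 1)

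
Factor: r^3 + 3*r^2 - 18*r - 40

Trying the rational-root candidates, r = 4 is a root, giving the factor (r - 4) and quotient r^2 + 7*r + 10.
The remaining quadratic factors as (r + 2)(r + 5).

(r + 2)*(r + 5)*(r - 4)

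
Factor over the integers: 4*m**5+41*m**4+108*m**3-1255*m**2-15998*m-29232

Testing divisors of the constant over divisors of the leading coefficient, m = -8 is a root, giving the factor (m+8) and quotient 4*m**4+9*m**3+36*m**2-1543*m-3654.
Next, m = -9/4 is a root, so (4*m+9) divides it; the quotient is m**3+9*m-406.
Then m = 7 is a root, giving the factor (m-7) and quotient m**2+7*m+58.
The quadratic m**2+7*m+58 has discriminant -183 < 0 and is irreducible over ℤ.

(4*m+9)*(m+8)*(m-7)*(m**2+7*m+58)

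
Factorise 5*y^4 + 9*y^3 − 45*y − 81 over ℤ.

(5*y + 9)*(y^3 − 9)

Group as (5*y^4 − 45*y) + (9*y^3 − 81) = 5*y*(y^3 − 9) + 9*(y^3 − 9).
Both groups share the factor (y^3 − 9).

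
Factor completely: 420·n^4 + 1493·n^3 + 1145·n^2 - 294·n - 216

(3·n + 4)·(4·n + 9)·(5·n + 2)·(7·n - 3)

By the rational root theorem, n = -9/4 is a root, giving the factor (4·n + 9) and quotient 105·n^3 + 137·n^2 - 22·n - 24.
Then n = -2/5 is a root, so (5·n + 2) divides it; the quotient is 21·n^2 + 19·n - 12.
The remaining quadratic factors as (3·n + 4)(7·n - 3).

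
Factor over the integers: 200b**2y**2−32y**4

Factor out 8y**2, leaving 25b**2−4y**2, which is a difference of two squares.

8y**2(5b+2y)(5b−2y)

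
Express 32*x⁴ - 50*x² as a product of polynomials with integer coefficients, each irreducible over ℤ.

2*x²*(4*x + 5)*(4*x - 5)

Every term has a factor of 2*x². Then 16*x² - 25 = (4*x)² − (5)².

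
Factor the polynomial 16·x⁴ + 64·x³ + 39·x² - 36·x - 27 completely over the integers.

(4·x + 3)·(4·x - 3)·(x + 1)·(x + 3)

By the rational root theorem, x = -3 is a root, so (x + 3) is a factor; dividing leaves 16·x³ + 16·x² - 9·x - 9.
Continuing, x = -3/4 is a root, so (4·x + 3) is a factor; dividing leaves 4·x² + x - 3.
The remaining quadratic factors as (x + 1)(4·x - 3).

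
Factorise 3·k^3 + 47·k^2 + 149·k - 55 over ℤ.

Among the possible rational roots, k = 1/3 is a root, giving the factor (3·k - 1) and quotient k^2 + 16·k + 55.
The remaining quadratic factors as (k + 5)(k + 11).

(3·k - 1)·(k + 11)·(k + 5)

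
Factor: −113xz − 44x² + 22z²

−(11x − 2z)(4x + 11z)

Group: −4x(11x − 2z) − 11z(11x − 2z); both groups contain (11x − 2z).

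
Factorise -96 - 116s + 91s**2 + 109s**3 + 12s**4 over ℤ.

Among the possible rational roots, s = -4/3 is a root, so (3s + 4) is a factor; dividing leaves 4s**3 + 31s**2 - 11s - 24.
Continuing, s = -3/4 is a root, giving the factor (4s + 3) and quotient s**2 + 7s - 8.
The remaining quadratic factors as (s - 1)(s + 8).

(3s + 4)(4s + 3)(s + 8)(s - 1)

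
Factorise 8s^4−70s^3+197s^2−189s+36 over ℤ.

By the rational root theorem, s = 3/2 is a root, giving the factor (2s−3) and quotient 4s^3−29s^2+55s−12.
Continuing, s = 1/4 is a root, so (4s−1) is a factor; dividing leaves s^2−7s+12.
The remaining quadratic factors as (s−3)(s−4).

(2s−3)(4s−1)(s−3)(s−4)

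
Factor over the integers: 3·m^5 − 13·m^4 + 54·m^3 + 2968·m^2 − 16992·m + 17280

(3·m − 4)·(m + 10)·(m − 4)·(m^2 − 9·m + 108)

By the rational root theorem, m = 4/3 is a root, giving the factor (3·m − 4) and quotient m^4 − 3·m^3 + 14·m^2 + 1008·m − 4320.
Continuing, m = −10 is a root, so (m + 10) is a factor; dividing leaves m^3 − 13·m^2 + 144·m − 432.
Continuing, m = 4 is a root, giving the factor (m − 4) and quotient m^2 − 9·m + 108.
The quadratic m^2 − 9·m + 108 has discriminant −351 < 0 and is irreducible over ℤ.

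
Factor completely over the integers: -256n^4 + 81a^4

(3a + 4n)(3a - 4n)(9a^2 + 16n^2)

Write as (9a^2)² − (16n^2)², then factor 9a^2 - 16n^2 once more.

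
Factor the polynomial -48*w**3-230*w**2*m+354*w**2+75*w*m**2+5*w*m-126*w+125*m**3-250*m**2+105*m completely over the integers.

Group: w*(-48*w**2+10*w*m+18*w+25*m**2-15*m) + (5*m-7)*(-48*w**2+10*w*m+18*w+25*m**2-15*m); both groups contain (-48*w**2+10*w*m+18*w+25*m**2-15*m), so (w+5*m-7) is a factor with cofactor -48*w**2+10*w*m+18*w+25*m**2-15*m.
The cofactor groups again: -48*w**2+10*w*m+18*w+25*m**2-15*m = -8*w*(6*w-5*m) + (-5*m+3)*(6*w-5*m); both groups contain (6*w-5*m), giving -(8*w+5*m-3)*(6*w-5*m).

-(6*w-5*m)*(8*w+5*m-3)*(w+5*m-7)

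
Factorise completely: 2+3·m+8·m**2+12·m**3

Group as (12·m**3+3·m) + (8·m**2+2) = 3·m·(4·m**2+1) + 2·(4·m**2+1).
Both groups share the factor (4·m**2+1).

(3·m+2)·(4·m**2+1)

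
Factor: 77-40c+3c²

(3c-7)(c-11)

Need a pair with product 3·77 = 231 and sum -40: that's -33 and -7.
Split the middle term: 3c²-33c - 7c+77 = 3c(c-11) - 7(c-11).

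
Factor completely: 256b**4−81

Difference of squares twice: with A = 4b and B = 3, A⁴ − B⁴ = (A² − B²)(A² + B²), and A² − B² factors again.

(4b+3)(4b−3)(16b**2+9)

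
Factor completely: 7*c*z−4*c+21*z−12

(7*z−4)*(c+3)

Group as (7*c*z−4*c) + (21*z−12) = c*(7*z−4) + 3*(7*z−4).
Both groups share the factor (7*z−4).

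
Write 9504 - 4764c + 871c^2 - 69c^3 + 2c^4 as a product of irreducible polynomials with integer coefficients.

(2c - 11)(c - 12)(c - 8)(c - 9)

Trying the rational-root candidates, c = 9 is a root, giving the factor (c - 9) and quotient 2c^3 - 51c^2 + 412c - 1056.
Next, c = 8 is a root, so (c - 8) divides it; the quotient is 2c^2 - 35c + 132.
The remaining quadratic factors as (c - 12)(2c - 11).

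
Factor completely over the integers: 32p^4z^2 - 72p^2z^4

Pull out the common factor 8p^2z^2; 4p^2 - 9z^2 is a difference of squares.

8p^2z^2(2p + 3z)(2p - 3z)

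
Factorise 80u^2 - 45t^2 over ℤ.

Factor out 5, leaving 16u^2 - 9t^2, which is a difference of two squares.

5(4u - 3t)(4u + 3t)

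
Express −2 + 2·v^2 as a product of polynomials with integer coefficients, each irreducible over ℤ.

2·(v + 1)·(v − 1)

Pull out the common factor 2; v^2 − 1 is a difference of squares.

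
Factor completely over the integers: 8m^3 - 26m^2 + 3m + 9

(2m + 1)(4m - 3)(m - 3)

By the rational root theorem, m = 3 is a root, giving the factor (m - 3) and quotient 8m^2 - 2m - 3.
The remaining quadratic factors as (4m - 3)(2m + 1).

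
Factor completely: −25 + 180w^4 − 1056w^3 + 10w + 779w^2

(5w − 1)(6w + 1)(6w − 5)(w − 5)

By the rational root theorem, w = 5/6 is a root, so (6w − 5) is a factor; dividing leaves 30w^3 − 151w^2 + 4w + 5.
Next, w = −1/6 is a root, so (6w + 1) is a factor; dividing leaves 5w^2 − 26w + 5.
The remaining quadratic factors as (w − 5)(5w − 1).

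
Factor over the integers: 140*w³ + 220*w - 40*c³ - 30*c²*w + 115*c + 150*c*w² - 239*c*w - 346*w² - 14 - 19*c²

Group: c*(-40*c² - 110*c*w + 61*c - 70*w² + 103*w - 7) + (-2*w + 2)*(-40*c² - 110*c*w + 61*c - 70*w² + 103*w - 7); both groups contain (-40*c² - 110*c*w + 61*c - 70*w² + 103*w - 7), so (c - 2*w + 2) is a factor with cofactor -40*c² - 110*c*w + 61*c - 70*w² + 103*w - 7.
The cofactor groups again: -40*c² - 110*c*w + 61*c - 70*w² + 103*w - 7 = -5*c*(8*c + 14*w - 1) + (-5*w + 7)*(8*c + 14*w - 1); both groups contain (8*c + 14*w - 1), giving -(5*c + 5*w - 7)*(8*c + 14*w - 1).

-(5*c + 5*w - 7)*(8*c + 14*w - 1)*(c - 2*w + 2)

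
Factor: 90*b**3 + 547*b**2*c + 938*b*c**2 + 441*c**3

Group: 2*b*(45*b**2 + 116*b*c + 63*c**2) + 7*c*(45*b**2 + 116*b*c + 63*c**2); both groups contain (45*b**2 + 116*b*c + 63*c**2), so (2*b + 7*c) is a factor with cofactor 45*b**2 + 116*b*c + 63*c**2.
The cofactor groups again: 45*b**2 + 116*b*c + 63*c**2 = 5*b*(9*b + 7*c) + 9*c*(9*b + 7*c); both groups contain (9*b + 7*c), giving (5*b + 9*c)*(9*b + 7*c).

(2*b + 7*c)*(5*b + 9*c)*(9*b + 7*c)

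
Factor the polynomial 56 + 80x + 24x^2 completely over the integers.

Pull out the common factor 8, then factor the remaining trinomial.

8(3x + 7)(x + 1)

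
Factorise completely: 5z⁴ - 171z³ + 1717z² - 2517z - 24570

Testing divisors of the constant over divisors of the leading coefficient, z = 15 is a root, so (z - 15) divides it; the quotient is 5z³ - 96z² + 277z + 1638.
Next, z = -14/5 is a root, so (5z + 14) is a factor; dividing leaves z² - 22z + 117.
The remaining quadratic factors as (z - 13)(z - 9).

(5z + 14)(z - 13)(z - 15)(z - 9)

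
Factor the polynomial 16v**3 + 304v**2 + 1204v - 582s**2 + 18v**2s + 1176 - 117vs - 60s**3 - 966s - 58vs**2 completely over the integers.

(8v - 15s + 12)(2v + 2s + 7)(v + 2s + 14)

Group: v(16v**2 - 14vs + 80v - 30s**2 - 81s + 84) + (2s + 14)(16v**2 - 14vs + 80v - 30s**2 - 81s + 84); both groups contain (16v**2 - 14vs + 80v - 30s**2 - 81s + 84), so (v + 2s + 14) is a factor with cofactor 16v**2 - 14vs + 80v - 30s**2 - 81s + 84.
The cofactor groups again: 16v**2 - 14vs + 80v - 30s**2 - 81s + 84 = 2v(8v - 15s + 12) + (2s + 7)(8v - 15s + 12); both groups contain (8v - 15s + 12), giving (2v + 2s + 7)(8v - 15s + 12).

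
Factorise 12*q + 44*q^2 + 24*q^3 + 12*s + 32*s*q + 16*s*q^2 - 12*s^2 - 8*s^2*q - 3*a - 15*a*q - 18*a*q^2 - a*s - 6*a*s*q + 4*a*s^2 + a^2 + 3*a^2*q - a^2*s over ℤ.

-(s - 3*q - 1)*(a - 2*q - 3)*(a - 4*s - 4*q)

Group: a*(-a*s + 3*a*q + a + 2*s*q + 3*s - 6*q^2 - 11*q - 3) + (-4*s - 4*q)*(-a*s + 3*a*q + a + 2*s*q + 3*s - 6*q^2 - 11*q - 3); both groups contain (-a*s + 3*a*q + a + 2*s*q + 3*s - 6*q^2 - 11*q - 3), so (a - 4*s - 4*q) is a factor with cofactor -a*s + 3*a*q + a + 2*s*q + 3*s - 6*q^2 - 11*q - 3.
The cofactor groups again: -a*s + 3*a*q + a + 2*s*q + 3*s - 6*q^2 - 11*q - 3 = -s*(a - 2*q - 3) + (3*q + 1)*(a - 2*q - 3); both groups contain (a - 2*q - 3), giving -(s - 3*q - 1)*(a - 2*q - 3).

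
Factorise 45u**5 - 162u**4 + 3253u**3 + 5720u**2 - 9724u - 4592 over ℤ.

(3u + 7)(3u - 4)(5u + 2)(u**2 - 5u + 82)

By the rational root theorem, u = -2/5 is a root, so (5u + 2) divides it; the quotient is 9u**4 - 36u**3 + 665u**2 + 878u - 2296.
Continuing, u = -7/3 is a root, so (3u + 7) divides it; the quotient is 3u**3 - 19u**2 + 266u - 328.
Next, u = 4/3 is a root, so (3u - 4) divides it; the quotient is u**2 - 5u + 82.
The quadratic u**2 - 5u + 82 has discriminant -303 < 0 and is irreducible over ℤ.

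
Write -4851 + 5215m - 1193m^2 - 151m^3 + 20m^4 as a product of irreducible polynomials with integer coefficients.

(4m - 7)(5m - 9)(m + 7)(m - 11)

Among the possible rational roots, m = 11 is a root, so (m - 11) is a factor; dividing leaves 20m^3 + 69m^2 - 434m + 441.
Continuing, m = 7/4 is a root, so (4m - 7) is a factor; dividing leaves 5m^2 + 26m - 63.
The remaining quadratic factors as (5m - 9)(m + 7).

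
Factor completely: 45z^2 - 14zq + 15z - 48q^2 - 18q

Group: 9z(5z - 6q) + (8q + 3)(5z - 6q); both groups contain (5z - 6q).

(5z - 6q)(9z + 8q + 3)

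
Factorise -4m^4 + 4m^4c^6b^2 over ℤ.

Pull out the common factor 4m^4, leaving c^6b^2 - 1.
Recognize a difference of squares with the parts c^3b and 1.

4m^4(c^3b + 1)(c^3b - 1)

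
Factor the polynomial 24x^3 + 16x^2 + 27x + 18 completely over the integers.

Group as (24x^3 + 27x) + (16x^2 + 18) = 3x(8x^2 + 9) + 2(8x^2 + 9).
Both groups share the factor (8x^2 + 9).

(3x + 2)(8x^2 + 9)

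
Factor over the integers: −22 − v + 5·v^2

(5·v − 11)·(v + 2)

Need a pair with product 5·(−22) = −110 and sum −1: that's 10 and −11.
Split the middle term: 5·v^2 + 10·v − 11·v − 22 = 5·v·(v + 2) − 11·(v + 2).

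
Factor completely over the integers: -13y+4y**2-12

(4y+3)(y-4)

Need a pair with product 4·(-12) = -48 and sum -13: that's 3 and -16.
Split the middle term: 4y**2+3y - 16y-12 = y(4y+3) - 4(4y+3).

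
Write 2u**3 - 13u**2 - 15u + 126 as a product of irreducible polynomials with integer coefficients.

(2u - 7)(u + 3)(u - 6)

Testing divisors of the constant over divisors of the leading coefficient, u = -3 is a root, so (u + 3) is a factor; dividing leaves 2u**2 - 19u + 42.
The remaining quadratic factors as (2u - 7)(u - 6).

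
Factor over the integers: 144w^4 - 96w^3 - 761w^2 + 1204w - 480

Among the possible rational roots, w = 4/3 is a root, so (3w - 4) is a factor; dividing leaves 48w^3 + 32w^2 - 211w + 120.
Next, w = -8/3 is a root, so (3w + 8) is a factor; dividing leaves 16w^2 - 32w + 15.
The remaining quadratic factors as (4w - 3)(4w - 5).

(3w + 8)(3w - 4)(4w - 3)(4w - 5)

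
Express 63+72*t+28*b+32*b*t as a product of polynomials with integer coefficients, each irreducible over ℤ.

Group as (32*b*t+28*b) + (72*t+63) = 4*b*(8*t+7) + 9*(8*t+7).
Both groups share the factor (8*t+7).

(4*b+9)*(8*t+7)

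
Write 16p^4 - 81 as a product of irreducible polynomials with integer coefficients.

Write as (4p^2)² − (9)², then factor 4p^2 - 9 once more.

(2p + 3)(2p - 3)(4p^2 + 9)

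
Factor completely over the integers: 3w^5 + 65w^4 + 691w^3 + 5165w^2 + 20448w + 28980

(3w + 14)(w + 10)(w + 3)(w^2 + 4w + 69)

Among the possible rational roots, w = -14/3 is a root, giving the factor (3w + 14) and quotient w^4 + 17w^3 + 151w^2 + 1017w + 2070.
Continuing, w = -3 is a root, so (w + 3) is a factor; dividing leaves w^3 + 14w^2 + 109w + 690.
Next, w = -10 is a root, giving the factor (w + 10) and quotient w^2 + 4w + 69.
The quadratic w^2 + 4w + 69 has discriminant -260 < 0 and is irreducible over ℤ.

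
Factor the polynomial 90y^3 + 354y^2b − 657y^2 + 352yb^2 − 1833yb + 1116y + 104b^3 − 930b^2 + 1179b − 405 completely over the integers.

Group: 5y(18y^2 + 24yb − 99y + 8b^2 − 66b + 45) + (13b − 9)(18y^2 + 24yb − 99y + 8b^2 − 66b + 45); both groups contain (18y^2 + 24yb − 99y + 8b^2 − 66b + 45), so (5y + 13b − 9) is a factor with cofactor 18y^2 + 24yb − 99y + 8b^2 − 66b + 45.
The cofactor groups again: 18y^2 + 24yb − 99y + 8b^2 − 66b + 45 = 3y(6y + 4b − 3) + (2b − 15)(6y + 4b − 3); both groups contain (6y + 4b − 3), giving (3y + 2b − 15)(6y + 4b − 3).

(5y + 13b − 9)(3y + 2b − 15)(6y + 4b − 3)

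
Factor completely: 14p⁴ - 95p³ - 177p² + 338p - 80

Among the possible rational roots, p = 2/7 is a root, so (7p - 2) divides it; the quotient is 2p³ - 13p² - 29p + 40.
Then p = 1 is a root, so (p - 1) is a factor; dividing leaves 2p² - 11p - 40.
The remaining quadratic factors as (2p + 5)(p - 8).

(2p + 5)(7p - 2)(p - 1)(p - 8)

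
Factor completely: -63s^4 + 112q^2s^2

7s^2(4q + 3s)(4q - 3s)

Pull out the common factor 7s^2; 16q^2 - 9s^2 is a difference of squares.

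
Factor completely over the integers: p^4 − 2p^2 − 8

(p + 2)(p − 2)(p^2 + 2)

Substitute u = p^2 to get a quadratic in u, then factor.
p^2 − 4 is a difference of squares.
p^2 + 2 is irreducible over ℤ (always positive, so no real roots).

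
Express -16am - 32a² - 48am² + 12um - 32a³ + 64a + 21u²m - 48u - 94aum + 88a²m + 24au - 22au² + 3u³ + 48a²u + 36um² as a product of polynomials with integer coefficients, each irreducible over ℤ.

-(2a - u - 4m + 4)(4a - u - 3m - 4)(4a - 3u)

Group: 4a(-8a² + 10au + 16am - 16a - 3u² - 12um + 12u) + (-u - 3m - 4)(-8a² + 10au + 16am - 16a - 3u² - 12um + 12u); both groups contain (-8a² + 10au + 16am - 16a - 3u² - 12um + 12u), so (4a - u - 3m - 4) is a factor with cofactor -8a² + 10au + 16am - 16a - 3u² - 12um + 12u.
The cofactor groups again: -8a² + 10au + 16am - 16a - 3u² - 12um + 12u = -4a(2a - u - 4m + 4) + 3u(2a - u - 4m + 4); both groups contain (2a - u - 4m + 4), giving -(4a - 3u)(2a - u - 4m + 4).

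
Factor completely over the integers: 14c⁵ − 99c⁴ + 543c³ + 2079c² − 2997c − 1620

Among the possible rational roots, c = −3/7 is a root, giving the factor (7c + 3) and quotient 2c⁴ − 15c³ + 84c² + 261c − 540.
Then c = −3 is a root, so (c + 3) divides it; the quotient is 2c³ − 21c² + 147c − 180.
Continuing, c = 3/2 is a root, giving the factor (2c − 3) and quotient c² − 9c + 60.
The quadratic c² − 9c + 60 has discriminant −159 < 0 and is irreducible over ℤ.

(2c − 3)(7c + 3)(c + 3)(c² − 9c + 60)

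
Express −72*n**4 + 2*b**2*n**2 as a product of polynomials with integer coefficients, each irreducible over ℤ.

Every term has a factor of 2*n**2. Then b**2 − 36*n**2 = (b)² − (6*n)².

2*n**2*(b + 6*n)*(b − 6*n)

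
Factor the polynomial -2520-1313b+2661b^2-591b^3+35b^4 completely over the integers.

(5b-8)(7b+5)(b-7)(b-9)

Testing divisors of the constant over divisors of the leading coefficient, b = -5/7 is a root, so (7b+5) divides it; the quotient is 5b^3-88b^2+443b-504.
Next, b = 8/5 is a root, so (5b-8) divides it; the quotient is b^2-16b+63.
The remaining quadratic factors as (b-7)(b-9).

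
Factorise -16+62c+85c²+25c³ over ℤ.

Trying the rational-root candidates, c = 1/5 is a root, giving the factor (5c-1) and quotient 5c²+18c+16.
The remaining quadratic factors as (c+2)(5c+8).

(5c+8)(5c-1)(c+2)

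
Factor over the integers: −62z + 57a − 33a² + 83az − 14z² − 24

Group: −3a(11a − 2z − 8) + (7z + 3)(11a − 2z − 8); both groups contain (11a − 2z − 8).

−(11a − 2z − 8)(3a − 7z − 3)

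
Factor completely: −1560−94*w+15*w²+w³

(w+12)*(w+13)*(w−10)

Testing divisors of the constant over divisors of the leading coefficient, w = 10 is a root, so (w−10) is a factor; dividing leaves w²+25*w+156.
The remaining quadratic factors as (w+13)(w+12).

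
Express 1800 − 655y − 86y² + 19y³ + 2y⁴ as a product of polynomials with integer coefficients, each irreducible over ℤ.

Testing divisors of the constant over divisors of the leading coefficient, y = 5 is a root, so (y − 5) is a factor; dividing leaves 2y³ + 29y² + 59y − 360.
Next, y = 5/2 is a root, so (2y − 5) is a factor; dividing leaves y² + 17y + 72.
The remaining quadratic factors as (y + 8)(y + 9).

(2y − 5)(y + 8)(y + 9)(y − 5)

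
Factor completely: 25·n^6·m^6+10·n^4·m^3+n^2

n^2·(5·n^2·m^3+1)^2

Pull out the common factor n^2, leaving 25·n^4·m^6+10·n^2·m^3+1.
Recognize a perfect-square trinomial with the parts 5·n^2·m^3 and 1.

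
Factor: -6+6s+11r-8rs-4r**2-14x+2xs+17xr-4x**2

Group: -x(4x-r-2s+2) + (4r-3)(4x-r-2s+2); both groups contain (4x-r-2s+2).

-(x-4r+3)(4x-r-2s+2)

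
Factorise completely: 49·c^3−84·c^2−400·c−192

By the rational root theorem, c = −12/7 is a root, so (7·c+12) divides it; the quotient is 7·c^2−24·c−16.
The remaining quadratic factors as (c−4)(7·c+4).

(7·c+12)·(7·c+4)·(c−4)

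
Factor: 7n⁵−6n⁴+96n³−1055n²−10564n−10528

(7n+8)(n+4)(n−7)(n²+n+47)

By the rational root theorem, n = −4 is a root, so (n+4) is a factor; dividing leaves 7n⁴−34n³+232n²−1983n−2632.
Next, n = −8/7 is a root, so (7n+8) divides it; the quotient is n³−6n²+40n−329.
Continuing, n = 7 is a root, so (n−7) is a factor; dividing leaves n²+n+47.
The quadratic n²+n+47 has discriminant −187 < 0 and is irreducible over ℤ.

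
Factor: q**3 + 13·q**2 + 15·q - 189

(q + 7)·(q + 9)·(q - 3)

Among the possible rational roots, q = -7 is a root, giving the factor (q + 7) and quotient q**2 + 6·q - 27.
The remaining quadratic factors as (q + 9)(q - 3).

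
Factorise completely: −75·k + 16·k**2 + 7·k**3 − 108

Trying the rational-root candidates, k = −9/7 is a root, so (7·k + 9) divides it; the quotient is k**2 + k − 12.
The remaining quadratic factors as (k + 4)(k − 3).

(7·k + 9)·(k + 4)·(k − 3)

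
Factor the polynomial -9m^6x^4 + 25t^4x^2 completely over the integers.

Every term has a factor of x^2; factoring it out leaves -9m^6x^2 + 25t^4.
Recognize a difference of squares with the parts 5t^2 and 3m^3x.

-x^2(3m^3x + 5t^2)(3m^3x - 5t^2)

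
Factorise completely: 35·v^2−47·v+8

(5·v−1)·(7·v−8)

Need a pair with product 35·8 = 280 and sum −47: that's −7 and −40.
Split the middle term: 35·v^2−7·v − 40·v+8 = 7·v·(5·v−1) − 8·(5·v−1).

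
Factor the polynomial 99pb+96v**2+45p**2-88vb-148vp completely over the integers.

Group: 8v(12v-5p-11b) - 9p(12v-5p-11b); both groups contain (12v-5p-11b).

(12v-5p-11b)(8v-9p)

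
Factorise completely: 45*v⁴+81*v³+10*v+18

Group as (45*v⁴+10*v) + (81*v³+18) = 5*v*(9*v³+2) + 9*(9*v³+2).
Both groups share the factor (9*v³+2).

(5*v+9)*(9*v³+2)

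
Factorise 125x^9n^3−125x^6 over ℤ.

125x^6(xn−1)(x^2n^2+xn+1)

Pull out the common factor 125x^6, leaving x^3n^3−1.
Recognize a difference of cubes with the parts xn and 1.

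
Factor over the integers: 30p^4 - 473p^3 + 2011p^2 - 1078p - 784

By the rational root theorem, p = 7 is a root, so (p - 7) divides it; the quotient is 30p^3 - 263p^2 + 170p + 112.
Continuing, p = -2/5 is a root, giving the factor (5p + 2) and quotient 6p^2 - 55p + 56.
The remaining quadratic factors as (p - 8)(6p - 7).

(5p + 2)(6p - 7)(p - 7)(p - 8)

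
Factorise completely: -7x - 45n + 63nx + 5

Group as (63nx - 45n) + (-7x + 5) = 9n(7x - 5) - (7x - 5).
Both groups share the factor (7x - 5).

(7x - 5)(9n - 1)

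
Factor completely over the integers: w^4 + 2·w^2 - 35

Substitute u = w^2 to get a quadratic in u, then factor.
w^2 + 7 is irreducible over ℤ (always positive, so no real roots).
w^2 - 5 is irreducible over ℤ (5 is not a perfect square).

(w^2 + 7)·(w^2 - 5)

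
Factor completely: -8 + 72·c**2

Pull out the common factor 8; 9·c**2 - 1 is a difference of squares.

8·(3·c + 1)·(3·c - 1)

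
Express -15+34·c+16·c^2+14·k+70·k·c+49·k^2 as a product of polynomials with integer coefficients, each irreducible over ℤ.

Group: 7·k·(7·k+8·c-3) + (2·c+5)·(7·k+8·c-3); both groups contain (7·k+8·c-3).

(7·k+2·c+5)·(7·k+8·c-3)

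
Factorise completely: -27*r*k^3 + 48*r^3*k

Factor out 3*r*k, leaving 16*r^2 - 9*k^2, which is a difference of two squares.

3*k*r*(4*r - 3*k)*(4*r + 3*k)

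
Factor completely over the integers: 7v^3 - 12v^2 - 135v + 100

By the rational root theorem, v = 5 is a root, so (v - 5) is a factor; dividing leaves 7v^2 + 23v - 20.
The remaining quadratic factors as (v + 4)(7v - 5).

(7v - 5)(v + 4)(v - 5)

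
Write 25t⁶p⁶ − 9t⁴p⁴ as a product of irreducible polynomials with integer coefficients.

p⁴t⁴(5tp + 3)(5tp − 3)

Pull out the common factor t⁴p⁴, leaving 25t²p² − 9.
Recognize a difference of squares with the parts 5tp and 3.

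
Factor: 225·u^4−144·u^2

9·u^2·(5·u+4)·(5·u−4)

Factor out 9·u^2, leaving 25·u^2−16, which is a difference of two squares.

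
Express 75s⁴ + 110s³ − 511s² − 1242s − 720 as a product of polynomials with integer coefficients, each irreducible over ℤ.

(3s + 5)(5s + 6)(5s + 8)(s − 3)

Among the possible rational roots, s = −8/5 is a root, giving the factor (5s + 8) and quotient 15s³ − 2s² − 99s − 90.
Then s = −5/3 is a root, so (3s + 5) divides it; the quotient is 5s² − 9s − 18.
The remaining quadratic factors as (s − 3)(5s + 6).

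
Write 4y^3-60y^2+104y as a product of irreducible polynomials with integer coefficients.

Pull out the common factor 4y, then factor the remaining trinomial.

4y(y-13)(y-2)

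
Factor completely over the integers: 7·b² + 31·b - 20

(7·b - 4)·(b + 5)

Need a pair with product 7·(-20) = -140 and sum 31: that's -4 and 35.
Split the middle term: 7·b² - 4·b + 35·b - 20 = b·(7·b - 4) + 5·(7·b - 4).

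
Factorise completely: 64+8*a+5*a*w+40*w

Group as (5*a*w+8*a) + (40*w+64) = a*(5*w+8) + 8*(5*w+8).
Both groups share the factor (5*w+8).

(5*w+8)*(a+8)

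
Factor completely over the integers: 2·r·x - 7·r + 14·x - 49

Group as (2·r·x - 7·r) + (14·x - 49) = r·(2·x - 7) + 7·(2·x - 7).
Both groups share the factor (2·x - 7).

(2·x - 7)·(r + 7)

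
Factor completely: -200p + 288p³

8p(6p + 5)(6p - 5)

Every term has a factor of 8p. Then 36p² - 25 = (6p)² − (5)².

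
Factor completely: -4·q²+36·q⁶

4·q²·(3·q²+1)·(3·q²-1)

Every term has a factor of 4·q²; factoring it out leaves 9·q⁴-1.
Recognize a difference of squares with the parts 3·q² and 1.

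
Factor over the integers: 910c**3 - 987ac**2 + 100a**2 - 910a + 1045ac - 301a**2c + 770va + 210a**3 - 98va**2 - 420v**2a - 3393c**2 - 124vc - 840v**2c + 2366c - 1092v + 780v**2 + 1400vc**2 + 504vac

-(10v - 6a + 5c - 14)(6v + 5a - 13c)(7a + 14c - 13)

Group: 7a(-60v**2 - 14va + 100vc + 84v + 30a**2 - 103ac + 70a + 65c**2 - 182c) + (14c - 13)(-60v**2 - 14va + 100vc + 84v + 30a**2 - 103ac + 70a + 65c**2 - 182c); both groups contain (-60v**2 - 14va + 100vc + 84v + 30a**2 - 103ac + 70a + 65c**2 - 182c), so (7a + 14c - 13) is a factor with cofactor -60v**2 - 14va + 100vc + 84v + 30a**2 - 103ac + 70a + 65c**2 - 182c.
The cofactor groups again: -60v**2 - 14va + 100vc + 84v + 30a**2 - 103ac + 70a + 65c**2 - 182c = -6v(10v - 6a + 5c - 14) + (-5a + 13c)(10v - 6a + 5c - 14); both groups contain (10v - 6a + 5c - 14), giving -(6v + 5a - 13c)(10v - 6a + 5c - 14).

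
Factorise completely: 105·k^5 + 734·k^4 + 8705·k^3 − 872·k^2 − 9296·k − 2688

Testing divisors of the constant over divisors of the leading coefficient, k = −4/5 is a root, so (5·k + 4) is a factor; dividing leaves 21·k^4 + 130·k^3 + 1637·k^2 − 1484·k − 672.
Then k = 8/7 is a root, so (7·k − 8) divides it; the quotient is 3·k^3 + 22·k^2 + 259·k + 84.
Continuing, k = −1/3 is a root, so (3·k + 1) divides it; the quotient is k^2 + 7·k + 84.
The quadratic k^2 + 7·k + 84 has discriminant −287 < 0 and is irreducible over ℤ.

(3·k + 1)·(5·k + 4)·(7·k − 8)·(k^2 + 7·k + 84)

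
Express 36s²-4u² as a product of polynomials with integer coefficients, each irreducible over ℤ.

4(3s+u)(3s-u)

Factor out 4, leaving 9s²-u², which is a difference of two squares.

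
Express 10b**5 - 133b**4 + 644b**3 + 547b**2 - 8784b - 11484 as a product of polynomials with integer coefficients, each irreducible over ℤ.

Among the possible rational roots, b = -3/2 is a root, so (2b + 3) is a factor; dividing leaves 5b**4 - 74b**3 + 433b**2 - 376b - 3828.
Then b = 6 is a root, giving the factor (b - 6) and quotient 5b**3 - 44b**2 + 169b + 638.
Then b = -11/5 is a root, so (5b + 11) is a factor; dividing leaves b**2 - 11b + 58.
The quadratic b**2 - 11b + 58 has discriminant -111 < 0 and is irreducible over ℤ.

(2b + 3)(5b + 11)(b - 6)(b**2 - 11b + 58)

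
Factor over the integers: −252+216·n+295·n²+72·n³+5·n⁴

Among the possible rational roots, n = −7 is a root, giving the factor (n+7) and quotient 5·n³+37·n²+36·n−36.
Then n = −2 is a root, so (n+2) divides it; the quotient is 5·n²+27·n−18.
The remaining quadratic factors as (5·n−3)(n+6).

(5·n−3)·(n+2)·(n+6)·(n+7)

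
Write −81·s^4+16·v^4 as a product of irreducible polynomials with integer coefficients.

(2·v−3·s)·(2·v+3·s)·(4·v^2+9·s^2)

Difference of squares twice: with A = 2·v and B = 3·s, A⁴ − B⁴ = (A² − B²)(A² + B²), and A² − B² factors again.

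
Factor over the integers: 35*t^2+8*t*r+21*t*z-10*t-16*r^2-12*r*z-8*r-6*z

Group: 5*t*(7*t-4*r-2) + (4*r+3*z)*(7*t-4*r-2); both groups contain (7*t-4*r-2).

(7*t-4*r-2)*(5*t+4*r+3*z)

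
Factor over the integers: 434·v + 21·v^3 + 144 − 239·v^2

(3·v − 8)·(7·v + 2)·(v − 9)

Trying the rational-root candidates, v = −2/7 is a root, so (7·v + 2) is a factor; dividing leaves 3·v^2 − 35·v + 72.
The remaining quadratic factors as (3·v − 8)(v − 9).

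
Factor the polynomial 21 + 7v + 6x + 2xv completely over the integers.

Group as (2xv + 6x) + (7v + 21) = 2x(v + 3) + 7(v + 3).
Both groups share the factor (v + 3).

(2x + 7)(v + 3)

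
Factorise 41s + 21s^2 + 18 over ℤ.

Need a pair with product 21·18 = 378 and sum 41: that's 27 and 14.
Split the middle term: 21s^2 + 27s + 14s + 18 = 3s(7s + 9) + 2(7s + 9).

(3s + 2)(7s + 9)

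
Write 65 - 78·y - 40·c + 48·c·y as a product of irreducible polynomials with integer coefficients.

(6·y - 5)·(8·c - 13)

Group as (48·c·y - 40·c) + (-78·y + 65) = 8·c·(6·y - 5) - 13·(6·y - 5).
Both groups share the factor (6·y - 5).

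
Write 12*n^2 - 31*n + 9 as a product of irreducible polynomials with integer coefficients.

Need a pair with product 12·9 = 108 and sum -31: that's -27 and -4.
Split the middle term: 12*n^2 - 27*n - 4*n + 9 = 3*n*(4*n - 9) - (4*n - 9).

(3*n - 1)*(4*n - 9)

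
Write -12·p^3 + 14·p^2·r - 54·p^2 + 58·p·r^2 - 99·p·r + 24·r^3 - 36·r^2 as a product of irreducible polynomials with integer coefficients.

-(2·p + r)·(2·p - 6·r + 9)·(3·p + 4·r)

Group: 2·p·(-6·p^2 + 10·p·r - 27·p + 24·r^2 - 36·r) + r·(-6·p^2 + 10·p·r - 27·p + 24·r^2 - 36·r); both groups contain (-6·p^2 + 10·p·r - 27·p + 24·r^2 - 36·r), so (2·p + r) is a factor with cofactor -6·p^2 + 10·p·r - 27·p + 24·r^2 - 36·r.
The cofactor groups again: -6·p^2 + 10·p·r - 27·p + 24·r^2 - 36·r = -3·p·(2·p - 6·r + 9) - 4·r·(2·p - 6·r + 9); both groups contain (2·p - 6·r + 9), giving -(3·p + 4·r)·(2·p - 6·r + 9).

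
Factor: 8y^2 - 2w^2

Factor out 2, leaving 4y^2 - w^2, which is a difference of two squares.

2(2y - w)(2y + w)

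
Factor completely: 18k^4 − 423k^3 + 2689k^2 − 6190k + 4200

Trying the rational-root candidates, k = 7/6 is a root, so (6k − 7) divides it; the quotient is 3k^3 − 67k^2 + 370k − 600.
Next, k = 15 is a root, so (k − 15) is a factor; dividing leaves 3k^2 − 22k + 40.
The remaining quadratic factors as (k − 4)(3k − 10).

(3k − 10)(6k − 7)(k − 15)(k − 4)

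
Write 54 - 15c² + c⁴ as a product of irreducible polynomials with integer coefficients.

Substitute u = c² to get a quadratic in u, then factor.
c² - 6 is irreducible over ℤ (6 is not a perfect square).
c² - 9 is a difference of squares.

(c + 3)(c - 3)(c² - 6)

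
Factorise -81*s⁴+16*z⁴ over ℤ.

(2*z-3*s)*(2*z+3*s)*(4*z²+9*s²)

(2*z)⁴ − (3*s)⁴ = ((2*z)² − (3*s)²)((2*z)² + (3*s)²); the first factor splits again, the second (4*z²+9*s²) is irreducible.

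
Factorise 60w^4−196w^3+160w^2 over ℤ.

4w^2(3w−5)(5w−8)

Pull out the common factor 4w^2, then factor the remaining trinomial.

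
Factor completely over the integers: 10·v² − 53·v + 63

(2·v − 7)·(5·v − 9)

Need a pair with product 10·63 = 630 and sum −53: that's −18 and −35.
Split the middle term: 10·v² − 18·v − 35·v + 63 = 2·v·(5·v − 9) − 7·(5·v − 9).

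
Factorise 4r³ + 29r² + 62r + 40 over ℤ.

(4r + 5)(r + 2)(r + 4)

Testing divisors of the constant over divisors of the leading coefficient, r = −4 is a root, so (r + 4) is a factor; dividing leaves 4r² + 13r + 10.
The remaining quadratic factors as (4r + 5)(r + 2).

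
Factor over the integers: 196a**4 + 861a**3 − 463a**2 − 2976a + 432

Testing divisors of the constant over divisors of the leading coefficient, a = 12/7 is a root, giving the factor (7a − 12) and quotient 28a**3 + 171a**2 + 227a − 36.
Next, a = 1/7 is a root, giving the factor (7a − 1) and quotient 4a**2 + 25a + 36.
The remaining quadratic factors as (a + 4)(4a + 9).

(4a + 9)(7a − 1)(7a − 12)(a + 4)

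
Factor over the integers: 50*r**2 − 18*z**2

2*(5*r + 3*z)*(5*r − 3*z)

Factor out 2, leaving 25*r**2 − 9*z**2, which is a difference of two squares.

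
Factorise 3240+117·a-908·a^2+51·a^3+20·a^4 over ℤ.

(4·a-9)·(5·a+9)·(a+8)·(a-5)

Testing divisors of the constant over divisors of the leading coefficient, a = 9/4 is a root, giving the factor (4·a-9) and quotient 5·a^3+24·a^2-173·a-360.
Next, a = -8 is a root, giving the factor (a+8) and quotient 5·a^2-16·a-45.
The remaining quadratic factors as (5·a+9)(a-5).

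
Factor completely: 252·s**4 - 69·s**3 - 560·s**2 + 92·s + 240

Among the possible rational roots, s = -2/3 is a root, giving the factor (3·s + 2) and quotient 84·s**3 - 79·s**2 - 134·s + 120.
Then s = 4/3 is a root, so (3·s - 4) is a factor; dividing leaves 28·s**2 + 11·s - 30.
The remaining quadratic factors as (4·s + 5)(7·s - 6).

(3·s + 2)·(3·s - 4)·(4·s + 5)·(7·s - 6)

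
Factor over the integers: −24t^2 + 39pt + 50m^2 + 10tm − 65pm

(13p − 8t − 10m)(3t − 5m)

Group: 13p(3t − 5m) + (−8t − 10m)(3t − 5m); both groups contain (3t − 5m).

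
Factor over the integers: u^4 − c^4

(u − c)·(u + c)·(u^2 + c^2)

(u)⁴ − (c)⁴ = ((u)² − (c)²)((u)² + (c)²); the first factor splits again, the second (u^2 + c^2) is irreducible.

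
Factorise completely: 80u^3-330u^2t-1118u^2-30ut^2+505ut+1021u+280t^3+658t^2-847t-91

Group: 8u(10u^2-50ut-131u+40t^2+134t+13) + (7t-7)(10u^2-50ut-131u+40t^2+134t+13); both groups contain (10u^2-50ut-131u+40t^2+134t+13), so (8u+7t-7) is a factor with cofactor 10u^2-50ut-131u+40t^2+134t+13.
The cofactor groups again: 10u^2-50ut-131u+40t^2+134t+13 = u(10u-10t-1) + (-4t-13)(10u-10t-1); both groups contain (10u-10t-1), giving (u-4t-13)(10u-10t-1).

(10u-10t-1)(u-4t-13)(8u+7t-7)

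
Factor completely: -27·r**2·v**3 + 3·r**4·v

Factor out 3·r**2·v, leaving r**2 - 9·v**2, which is a difference of two squares.

3·r**2·v·(r + 3·v)·(r - 3·v)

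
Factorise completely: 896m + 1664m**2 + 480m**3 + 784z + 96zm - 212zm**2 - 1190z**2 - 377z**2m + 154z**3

Group: 2z(77z**2 + 4zm - 56z - 96m**2 - 64m) + (-5m - 14)(77z**2 + 4zm - 56z - 96m**2 - 64m); both groups contain (77z**2 + 4zm - 56z - 96m**2 - 64m), so (2z - 5m - 14) is a factor with cofactor 77z**2 + 4zm - 56z - 96m**2 - 64m.
The cofactor groups again: 77z**2 + 4zm - 56z - 96m**2 - 64m = 11z(7z + 8m) + (-12m - 8)(7z + 8m); both groups contain (7z + 8m), giving (11z - 12m - 8)(7z + 8m).

(11z - 12m - 8)(2z - 5m - 14)(7z + 8m)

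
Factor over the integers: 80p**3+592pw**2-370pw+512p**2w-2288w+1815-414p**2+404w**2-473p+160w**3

Group: 8p(10p**2+54pw-33p+20w**2+88w-121) + (8w-15)(10p**2+54pw-33p+20w**2+88w-121); both groups contain (10p**2+54pw-33p+20w**2+88w-121), so (8p+8w-15) is a factor with cofactor 10p**2+54pw-33p+20w**2+88w-121.
The cofactor groups again: 10p**2+54pw-33p+20w**2+88w-121 = 2p(5p+2w+11) + (10w-11)(5p+2w+11); both groups contain (5p+2w+11), giving (2p+10w-11)(5p+2w+11).

(2p+10w-11)(5p+2w+11)(8p+8w-15)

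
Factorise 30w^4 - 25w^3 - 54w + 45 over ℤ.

(6w - 5)(5w^3 - 9)

Group as (30w^4 - 54w) + (-25w^3 + 45) = 6w(5w^3 - 9) - 5(5w^3 - 9).
Both groups share the factor (5w^3 - 9).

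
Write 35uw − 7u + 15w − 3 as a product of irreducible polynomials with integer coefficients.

(5w − 1)(7u + 3)

Group as (35uw − 7u) + (15w − 3) = 7u(5w − 1) + 3(5w − 1).
Both groups share the factor (5w − 1).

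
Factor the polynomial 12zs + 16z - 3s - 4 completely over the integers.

Group as (12zs + 16z) + (-3s - 4) = 4z(3s + 4) - (3s + 4).
Both groups share the factor (3s + 4).

(3s + 4)(4z - 1)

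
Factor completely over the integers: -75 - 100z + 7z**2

Need a pair with product 7·(-75) = -525 and sum -100: that's 5 and -105.
Split the middle term: 7z**2 + 5z - 105z - 75 = z(7z + 5) - 15(7z + 5).

(7z + 5)(z - 15)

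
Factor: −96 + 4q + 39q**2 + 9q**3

(3q + 8)(3q − 4)(q + 3)

Among the possible rational roots, q = 4/3 is a root, so (3q − 4) divides it; the quotient is 3q**2 + 17q + 24.
The remaining quadratic factors as (3q + 8)(q + 3).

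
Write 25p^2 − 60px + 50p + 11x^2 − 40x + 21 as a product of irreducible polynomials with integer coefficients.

(5p − 11x + 7)(5p − x + 3)

Group: 5p(5p − x + 3) + (−11x + 7)(5p − x + 3); both groups contain (5p − x + 3).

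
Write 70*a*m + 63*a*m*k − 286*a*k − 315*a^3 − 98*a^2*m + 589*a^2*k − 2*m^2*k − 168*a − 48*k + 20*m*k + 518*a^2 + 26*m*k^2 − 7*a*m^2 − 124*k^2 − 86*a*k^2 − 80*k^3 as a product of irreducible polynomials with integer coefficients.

−(5*a + m − 8*k − 6)*(7*a + 2*k)*(9*a + m − 5*k − 4)

Group: 5*a*(−63*a^2 − 7*a*m + 17*a*k + 28*a − 2*m*k + 10*k^2 + 8*k) + (m − 8*k − 6)*(−63*a^2 − 7*a*m + 17*a*k + 28*a − 2*m*k + 10*k^2 + 8*k); both groups contain (−63*a^2 − 7*a*m + 17*a*k + 28*a − 2*m*k + 10*k^2 + 8*k), so (5*a + m − 8*k − 6) is a factor with cofactor −63*a^2 − 7*a*m + 17*a*k + 28*a − 2*m*k + 10*k^2 + 8*k.
The cofactor groups again: −63*a^2 − 7*a*m + 17*a*k + 28*a − 2*m*k + 10*k^2 + 8*k = −9*a*(7*a + 2*k) + (−m + 5*k + 4)*(7*a + 2*k); both groups contain (7*a + 2*k), giving −(9*a + m − 5*k − 4)*(7*a + 2*k).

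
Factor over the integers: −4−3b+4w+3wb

(3b+4)(w−1)

Group as (3wb+4w) + (−3b−4) = w(3b+4) − (3b+4).
Both groups share the factor (3b+4).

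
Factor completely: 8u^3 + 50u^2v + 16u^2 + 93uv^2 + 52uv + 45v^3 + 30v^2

Group: 2u(4u^2 + 15uv + 8u + 9v^2 + 6v) + 5v(4u^2 + 15uv + 8u + 9v^2 + 6v); both groups contain (4u^2 + 15uv + 8u + 9v^2 + 6v), so (2u + 5v) is a factor with cofactor 4u^2 + 15uv + 8u + 9v^2 + 6v.
The cofactor groups again: 4u^2 + 15uv + 8u + 9v^2 + 6v = u(4u + 3v) + (3v + 2)(4u + 3v); both groups contain (4u + 3v), giving (u + 3v + 2)(4u + 3v).

(2u + 5v)(4u + 3v)(u + 3v + 2)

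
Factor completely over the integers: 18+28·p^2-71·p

Need a pair with product 28·18 = 504 and sum -71: that's -63 and -8.
Split the middle term: 28·p^2-63·p - 8·p+18 = 7·p·(4·p-9) - 2·(4·p-9).

(4·p-9)·(7·p-2)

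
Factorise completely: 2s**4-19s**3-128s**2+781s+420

By the rational root theorem, s = 12 is a root, giving the factor (s-12) and quotient 2s**3+5s**2-68s-35.
Continuing, s = -7 is a root, so (s+7) is a factor; dividing leaves 2s**2-9s-5.
The remaining quadratic factors as (s-5)(2s+1).

(2s+1)(s+7)(s-12)(s-5)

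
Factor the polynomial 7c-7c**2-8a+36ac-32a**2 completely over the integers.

-(4a-c+1)(8a-7c)

Group: -8a(4a-c+1) + 7c(4a-c+1); both groups contain (4a-c+1).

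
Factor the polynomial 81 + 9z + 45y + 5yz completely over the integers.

Group as (5yz + 45y) + (9z + 81) = 5y(z + 9) + 9(z + 9).
Both groups share the factor (z + 9).

(5y + 9)(z + 9)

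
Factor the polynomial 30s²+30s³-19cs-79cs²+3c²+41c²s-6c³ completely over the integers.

Group: 2c(-3c²+19cs-30s²) + (-s-1)(-3c²+19cs-30s²); both groups contain (-3c²+19cs-30s²), so (2c-s-1) is a factor with cofactor -3c²+19cs-30s².
The cofactor groups again: -3c²+19cs-30s² = -c(3c-10s) + 3s(3c-10s); both groups contain (3c-10s), giving -(c-3s)(3c-10s).

-(2c-s-1)(3c-10s)(c-3s)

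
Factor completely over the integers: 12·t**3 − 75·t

3·t·(2·t + 5)·(2·t − 5)

Factor out 3·t, leaving 4·t**2 − 25, which is a difference of two squares.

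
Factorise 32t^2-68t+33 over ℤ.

Need a pair with product 32·33 = 1056 and sum -68: that's -24 and -44.
Split the middle term: 32t^2-24t - 44t+33 = 8t(4t-3) - 11(4t-3).

(4t-3)(8t-11)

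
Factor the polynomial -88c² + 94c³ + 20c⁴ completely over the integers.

2c²(2c + 11)(5c - 4)

Pull out the common factor 2c², then factor the remaining trinomial.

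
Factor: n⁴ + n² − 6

Substitute u = n² to get a quadratic in u, then factor.
n² − 2 is irreducible over ℤ (2 is not a perfect square).
n² + 3 is irreducible over ℤ (always positive, so no real roots).

(n² + 3)*(n² − 2)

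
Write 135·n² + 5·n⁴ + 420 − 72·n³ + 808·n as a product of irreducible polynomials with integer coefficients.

(5·n + 3)·(n + 2)·(n − 10)·(n − 7)

Among the possible rational roots, n = 7 is a root, so (n − 7) divides it; the quotient is 5·n³ − 37·n² − 124·n − 60.
Continuing, n = −2 is a root, giving the factor (n + 2) and quotient 5·n² − 47·n − 30.
The remaining quadratic factors as (n − 10)(5·n + 3).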